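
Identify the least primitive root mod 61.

φ(61) = 61 − 1 = 60 = 2^2 · 3 · 5.
g is a primitive root iff g^(60/q) ≢ 1 (mod 61) for each prime q ∈ {2, 3, 5}.
g = 2: 2^30 ≡ 60; 2^20 ≡ 47; 2^12 ≡ 9 — none is 1, so 2 is a primitive root.
So 2 is the smallest generator of (Z/61Z)^×.

2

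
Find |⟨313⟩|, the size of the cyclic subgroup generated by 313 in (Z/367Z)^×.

Since 313 ∈ (Z/367Z)^×, its order divides φ(367) = 367 − 1 = 366 = 2 · 3 · 61.
Divisors of 366: 1, 2, 3, 6, 61, 122, 183, 366.
Check 313^d mod 367 for each divisor in increasing order:
313^1 ≡ 313 (mod 367)
313^2 ≡ 347 (mod 367)
313^3 ≡ 346 (mod 367)
313^6 ≡ 74 (mod 367)
313^61 ≡ 83 (mod 367)
313^122 ≡ 283 (mod 367)
313^183 ≡ 1 (mod 367) ✓
Therefore the multiplicative order of 313 modulo 367 is 183.

183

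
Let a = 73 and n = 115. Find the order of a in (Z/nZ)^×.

44

ord(73) | φ(115) = φ(5·23) = (5−1)·(23−1) = 4·22 = 88 = 2^3 · 11.
Divisors of 88: 1, 2, 4, 8, 11, 22, 44, 88.
Test each divisor d:
73^1 ≡ 73 (mod 115)
73^2 ≡ 39 (mod 115)
73^4 ≡ 26 (mod 115)
73^8 ≡ 101 (mod 115)
73^11 ≡ 47 (mod 115)
73^22 ≡ 24 (mod 115)
73^44 ≡ 1 (mod 115) ✓
The smallest such exponent is 44, so the order of 73 is 44.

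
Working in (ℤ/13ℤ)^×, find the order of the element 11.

12

The order of 11 must divide φ(13) = 13 − 1 = 12 = 2^2 · 3.
Divisors of 12: 1, 2, 3, 4, 6, 12.
Evaluate successive powers at the divisors of 12:
11^1 ≡ 11
11^2 ≡ 4
11^3 ≡ 5
11^4 ≡ 3
11^6 ≡ 12
11^12 ≡ 1
Hence ord(11) = 12.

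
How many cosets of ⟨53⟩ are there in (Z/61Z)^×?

3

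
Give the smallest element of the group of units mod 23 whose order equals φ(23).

5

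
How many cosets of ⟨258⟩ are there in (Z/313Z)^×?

1

Since 258 ∈ (Z/313Z)^×, its order divides φ(313) = 313 − 1 = 312 = 2^3 · 3 · 13.
Divisors of 312: 1, 2, 3, 4, 6, 8, 12, 13, 24, 26, 39, 52, 78, 104, 156, 312.
Compute 258^d (mod 313) for the divisors d until we hit 1:
258^1 ≡ 258 (mod 313)
258^2 ≡ 208 (mod 313)
258^3 ≡ 141 (mod 313)
258^4 ≡ 70 (mod 313)
258^6 ≡ 162 (mod 313)
258^8 ≡ 205 (mod 313)
258^12 ≡ 265 (mod 313)
258^13 ≡ 136 (mod 313)
258^24 ≡ 113 (mod 313)
258^26 ≡ 29 (mod 313)
258^39 ≡ 188 (mod 313)
258^52 ≡ 215 (mod 313)
258^78 ≡ 288 (mod 313)
258^104 ≡ 214 (mod 313)
258^156 ≡ 312 (mod 313)
258^312 ≡ 1 (mod 313) ✓
So ord_313(258) = 312, hence |⟨258⟩| = 312.
Index = |(Z/313Z)^×| / |⟨258⟩| = 312 / 312 = 1.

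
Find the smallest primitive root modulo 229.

φ(229) = 229 − 1 = 228 = 2^2 · 3 · 19.
Test candidates g = 2, 3, … against the prime factors q ∈ {2, 3, 19} of φ(229): g is a generator iff g^(228/q) ≢ 1 for every such q.
g = 2: 2^114 ≡ 228; 2^76 ≡ 1 — hits 1, so not a primitive root.
g = 3: 3^114 ≡ 1 — hits 1, so not a primitive root.
g = 4: 4^114 ≡ 1 — hits 1, so not a primitive root.
g = 5: 5^114 ≡ 1 — hits 1, so not a primitive root.
g = 6: 6^114 ≡ 228; 6^76 ≡ 134; 6^12 ≡ 165 — none is 1, so 6 is a primitive root.
The smallest primitive root modulo 229 is 6.

6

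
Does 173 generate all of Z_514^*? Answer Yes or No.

φ(514) = φ(2)·φ(257) = 1·256 = 256 = 2^8.
Test 173^(256/q) mod 514 for each prime factor q of 256:
173^128 ≡ 1 (mod 514)  [q = 2: ≡ 1 ✗]
The check at q = 2 fails, so 173 generates a proper subgroup.

No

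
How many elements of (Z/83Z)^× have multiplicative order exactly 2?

φ(83) = 83 − 1 = 82 = 2 · 41.
Since (Z/83Z)^× is cyclic of order 82, the number of elements of order d is φ(d) when d | 82 and 0 otherwise.
2 | 82, and φ(2) = 2 − 1 = 1.

1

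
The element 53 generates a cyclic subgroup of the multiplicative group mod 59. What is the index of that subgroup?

ord(53) | φ(59) = 59 − 1 = 58 = 2 · 29.
Divisors of 58: 1, 2, 29, 58.
Test each divisor d:
53^1 ≡ 53 (mod 59)
53^2 ≡ 36 (mod 59)
53^29 ≡ 1 (mod 59) ✓
So ord_59(53) = 29, hence |⟨53⟩| = 29.
Index = |(Z/59Z)^×| / |⟨53⟩| = 58 / 29 = 2.

2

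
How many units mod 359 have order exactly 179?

178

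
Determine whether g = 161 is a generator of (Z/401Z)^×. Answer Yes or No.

φ(401) = 401 − 1 = 400 = 2^4 · 5^2.
An element g generates (Z/401Z)^× iff g^(400/q) ≢ 1 (mod 401) for each prime q ∈ {2, 5}.
161^200 ≡ 400 (mod 401)  [q = 2: ≢ 1 ✓]
161^80 ≡ 318 (mod 401)  [q = 5: ≢ 1 ✓]
All checks pass, so 161 has order 400 and is a primitive root modulo 401.

Yes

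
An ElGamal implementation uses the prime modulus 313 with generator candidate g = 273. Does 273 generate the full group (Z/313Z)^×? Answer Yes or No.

No

φ(313) = 313 − 1 = 312 = 2^3 · 3 · 13.
273 is a primitive root mod 313 iff 273^(φ(313)/q) ≢ 1 for every prime q | φ(313), i.e. q ∈ {2, 3, 13}.
273^156 ≡ 312 (mod 313)  [q = 2: ≢ 1 ✓]
273^104 ≡ 1 (mod 313)  [q = 3: ≡ 1 ✗]
273^24 ≡ 44 (mod 313)  [q = 13: ≢ 1 ✓]
The check at q = 3 fails, so 273 generates a proper subgroup.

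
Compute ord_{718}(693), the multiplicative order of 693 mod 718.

Since 693 ∈ (Z/718Z)^×, its order divides φ(718) = φ(2)·φ(359) = 1·358 = 358 = 2 · 179.
Divisors of 358: 1, 2, 179, 358.
Compute 693^d (mod 718) for the divisors d until we hit 1:
693^1 ≡ 693 (mod 718)
693^2 ≡ 625 (mod 718)
693^179 ≡ 717 (mod 718)
693^358 ≡ 1 (mod 718) ✓
The smallest such exponent is 358, so the order of 693 is 358.

358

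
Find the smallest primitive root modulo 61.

2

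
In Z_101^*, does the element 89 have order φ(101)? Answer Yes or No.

Yes

φ(101) = 101 − 1 = 100 = 2^2 · 5^2.
It suffices to check that the order of 89 is not a proper divisor of 100: compute 89^(100/q) for q ∈ {2, 5}.
89^50 ≡ 100 (mod 101)  [q = 2: ≢ 1 ✓]
89^20 ≡ 95 (mod 101)  [q = 5: ≢ 1 ✓]
All checks pass, so 89 has order 100 and is a primitive root modulo 101.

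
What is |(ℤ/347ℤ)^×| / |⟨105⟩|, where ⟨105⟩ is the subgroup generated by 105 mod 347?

2

Since 105 ∈ (Z/347Z)^×, its order divides φ(347) = 347 − 1 = 346 = 2 · 173.
Divisors of 346: 1, 2, 173, 346.
Evaluate successive powers at the divisors of 346:
105^1 ≡ 105
105^2 ≡ 268
105^173 ≡ 1
The order of 105 is 173, so the subgroup it generates has 173 elements.
Index = |(Z/347Z)^×| / |⟨105⟩| = 346 / 173 = 2.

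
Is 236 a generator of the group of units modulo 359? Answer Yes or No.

φ(359) = 359 − 1 = 358 = 2 · 179.
It suffices to check that the order of 236 is not a proper divisor of 358: compute 236^(358/q) for q ∈ {2, 179}.
236^179 ≡ 358 (mod 359)  [q = 2: ≢ 1 ✓]
236^2 ≡ 51 (mod 359)  [q = 179: ≢ 1 ✓]
All checks pass, so 236 has order 358 and is a primitive root modulo 359.

Yes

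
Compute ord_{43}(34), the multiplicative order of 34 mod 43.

Since 34 ∈ (Z/43Z)^×, its order divides φ(43) = 43 − 1 = 42 = 2 · 3 · 7.
Divisors of 42: 1, 2, 3, 6, 7, 14, 21, 42.
Compute 34^d (mod 43) for the divisors d until we hit 1:
34^1 ≡ 34
34^2 ≡ 38
34^3 ≡ 2
34^6 ≡ 4
34^7 ≡ 7
34^14 ≡ 6
34^21 ≡ 42
34^42 ≡ 1
The smallest such exponent is 42, so the order of 34 is 42.

42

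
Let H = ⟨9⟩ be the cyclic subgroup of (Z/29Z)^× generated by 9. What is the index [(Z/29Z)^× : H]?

2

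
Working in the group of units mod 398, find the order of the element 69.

198

ord(69) | φ(398) = φ(2)·φ(199) = 1·198 = 198 = 2 · 3^2 · 11.
Divisors of 198: 1, 2, 3, 6, 9, 11, 18, 22, 33, 66, 99, 198.
Evaluate successive powers at the divisors of 198:
69^1 ≡ 69 (mod 398)
69^2 ≡ 383 (mod 398)
69^3 ≡ 159 (mod 398)
69^6 ≡ 207 (mod 398)
69^9 ≡ 277 (mod 398)
69^11 ≡ 223 (mod 398)
69^18 ≡ 313 (mod 398)
69^22 ≡ 377 (mod 398)
69^33 ≡ 93 (mod 398)
69^66 ≡ 291 (mod 398)
69^99 ≡ 397 (mod 398)
69^198 ≡ 1 (mod 398) ✓
Therefore the multiplicative order of 69 modulo 398 is 198.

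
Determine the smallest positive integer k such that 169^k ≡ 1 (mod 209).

45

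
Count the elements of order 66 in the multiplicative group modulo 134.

20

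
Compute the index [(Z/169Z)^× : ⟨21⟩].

3

By Lagrange's theorem, ord_169(21) divides φ(169) = φ(13^2) = 13·(13−1) = 156 = 2^2 · 3 · 13.
Divisors of 156: 1, 2, 3, 4, 6, 12, 13, 26, 39, 52, 78, 156.
Evaluate successive powers at the divisors of 156:
21^1 ≡ 21 (mod 169)
21^2 ≡ 103 (mod 169)
21^3 ≡ 135 (mod 169)
21^4 ≡ 131 (mod 169)
21^6 ≡ 142 (mod 169)
21^12 ≡ 53 (mod 169)
21^13 ≡ 99 (mod 169)
21^26 ≡ 168 (mod 169)
21^39 ≡ 70 (mod 169)
21^52 ≡ 1 (mod 169) ✓
So ord_169(21) = 52, hence |⟨21⟩| = 52.
[(Z/169Z)^× : ⟨21⟩] = 156/52 = 3.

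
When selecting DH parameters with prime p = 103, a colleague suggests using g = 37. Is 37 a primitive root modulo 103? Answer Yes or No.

φ(103) = 103 − 1 = 102 = 2 · 3 · 17.
37 is a primitive root mod 103 iff 37^(φ(103)/q) ≢ 1 for every prime q | φ(103), i.e. q ∈ {2, 3, 17}.
37^51 ≡ 102 (mod 103)  [q = 2: ≢ 1 ✓]
37^34 ≡ 1 (mod 103)  [q = 3: ≡ 1 ✗]
37^6 ≡ 14 (mod 103)  [q = 17: ≢ 1 ✓]
The check at q = 3 fails, so 37 generates a proper subgroup.

No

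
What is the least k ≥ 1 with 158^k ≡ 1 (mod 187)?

The order of 158 must divide φ(187) = φ(11·17) = (11−1)·(17−1) = 10·16 = 160 = 2^5 · 5.
Divisors of 160: 1, 2, 4, 5, 8, 10, 16, 20, 32, 40, 80, 160.
Compute 158^d (mod 187) for the divisors d until we hit 1:
158^1 ≡ 158
158^2 ≡ 93
158^4 ≡ 47
158^5 ≡ 133
158^8 ≡ 152
158^10 ≡ 111
158^16 ≡ 103
158^20 ≡ 166
158^32 ≡ 137
158^40 ≡ 67
158^80 ≡ 1
Therefore the multiplicative order of 158 modulo 187 is 80.

80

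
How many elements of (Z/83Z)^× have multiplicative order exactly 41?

φ(83) = 83 − 1 = 82 = 2 · 41.
(Z/83Z)^× is cyclic (|G| = 82); a cyclic group of order m has exactly φ(d) elements of each order d | m, and none otherwise.
41 | 82, and φ(41) = 41 − 1 = 40.

40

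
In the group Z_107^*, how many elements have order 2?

φ(107) = 107 − 1 = 106 = 2 · 53.
(Z/107Z)^× is cyclic (|G| = 106); a cyclic group of order m has exactly φ(d) elements of each order d | m, and none otherwise.
2 | 106, and φ(2) = 2 − 1 = 1.

1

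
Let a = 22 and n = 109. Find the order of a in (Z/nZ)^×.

ord(22) | φ(109) = 109 − 1 = 108 = 2^2 · 3^3.
Divisors of 108: 1, 2, 3, 4, 6, 9, 12, 18, 27, 36, 54, 108.
Test each divisor d:
22^1 ≡ 22 (mod 109)
22^2 ≡ 48 (mod 109)
22^3 ≡ 75 (mod 109)
22^4 ≡ 15 (mod 109)
22^6 ≡ 66 (mod 109)
22^9 ≡ 45 (mod 109)
22^12 ≡ 105 (mod 109)
22^18 ≡ 63 (mod 109)
22^27 ≡ 1 (mod 109) ✓
Therefore the multiplicative order of 22 modulo 109 is 27.

27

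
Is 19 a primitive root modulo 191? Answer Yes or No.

Yes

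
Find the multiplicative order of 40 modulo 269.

ord(40) | φ(269) = 269 − 1 = 268 = 2^2 · 67.
Divisors of 268: 1, 2, 4, 67, 134, 268.
Test each divisor d:
40^1 ≡ 40 (mod 269)
40^2 ≡ 255 (mod 269)
40^4 ≡ 196 (mod 269)
40^67 ≡ 82 (mod 269)
40^134 ≡ 268 (mod 269)
40^268 ≡ 1 (mod 269) ✓
The smallest such exponent is 268, so the order of 40 is 268.

268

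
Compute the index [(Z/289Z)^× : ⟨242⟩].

4

Since 242 ∈ (Z/289Z)^×, its order divides φ(289) = φ(17^2) = 17·(17−1) = 272 = 2^4 · 17.
Divisors of 272: 1, 2, 4, 8, 16, 17, 34, 68, 136, 272.
Check 242^d mod 289 for each divisor in increasing order:
242^1 ≡ 242 (mod 289)
242^2 ≡ 186 (mod 289)
242^4 ≡ 205 (mod 289)
242^8 ≡ 120 (mod 289)
242^16 ≡ 239 (mod 289)
242^17 ≡ 38 (mod 289)
242^34 ≡ 288 (mod 289)
242^68 ≡ 1 (mod 289) ✓
The order of 242 is 68, so the subgroup it generates has 68 elements.
The index is φ(289) / ord(242) = 272 / 68 = 4.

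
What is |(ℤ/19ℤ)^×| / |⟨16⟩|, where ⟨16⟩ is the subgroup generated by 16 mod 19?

The order of 16 must divide φ(19) = 19 − 1 = 18 = 2 · 3^2.
Divisors of 18: 1, 2, 3, 6, 9, 18.
Compute 16^d (mod 19) for the divisors d until we hit 1:
16^1 ≡ 16 (mod 19)
16^2 ≡ 9 (mod 19)
16^3 ≡ 11 (mod 19)
16^6 ≡ 7 (mod 19)
16^9 ≡ 1 (mod 19) ✓
Thus |⟨16⟩| = ord(16) = 9.
Index = |(Z/19Z)^×| / |⟨16⟩| = 18 / 9 = 2.

2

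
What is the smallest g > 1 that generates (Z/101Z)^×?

2

φ(101) = 101 − 1 = 100 = 2^2 · 5^2.
Test candidates g = 2, 3, … against the prime factors q ∈ {2, 5} of φ(101): g is a generator iff g^(100/q) ≢ 1 for every such q.
g = 2: 2^50 ≡ 100; 2^20 ≡ 95 — none is 1, so 2 is a primitive root.
The smallest primitive root modulo 101 is 2.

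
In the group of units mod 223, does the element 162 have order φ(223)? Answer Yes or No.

φ(223) = 223 − 1 = 222 = 2 · 3 · 37.
An element g generates (Z/223Z)^× iff g^(222/q) ≢ 1 (mod 223) for each prime q ∈ {2, 3, 37}.
162^111 ≡ 1 (mod 223)  [q = 2: ≡ 1 ✗]
162^74 ≡ 183 (mod 223)  [q = 3: ≢ 1 ✓]
162^6 ≡ 197 (mod 223)  [q = 37: ≢ 1 ✓]
Since 162^111 ≡ 1, the order of 162 divides 111 < 222, so 162 is not a primitive root.

No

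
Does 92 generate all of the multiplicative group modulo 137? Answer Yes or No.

φ(137) = 137 − 1 = 136 = 2^3 · 17.
It suffices to check that the order of 92 is not a proper divisor of 136: compute 92^(136/q) for q ∈ {2, 17}.
92^68 ≡ 136 (mod 137)  [q = 2: ≢ 1 ✓]
92^8 ≡ 56 (mod 137)  [q = 17: ≢ 1 ✓]
All checks pass, so 92 has order 136 and is a primitive root modulo 137.

Yes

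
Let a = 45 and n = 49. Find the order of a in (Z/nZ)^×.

ord(45) | φ(49) = φ(7^2) = 7·(7−1) = 42 = 2 · 3 · 7.
Divisors of 42: 1, 2, 3, 6, 7, 14, 21, 42.
Evaluate successive powers at the divisors of 42:
45^1 ≡ 45 (mod 49)
45^2 ≡ 16 (mod 49)
45^3 ≡ 34 (mod 49)
45^6 ≡ 29 (mod 49)
45^7 ≡ 31 (mod 49)
45^14 ≡ 30 (mod 49)
45^21 ≡ 48 (mod 49)
45^42 ≡ 1 (mod 49) ✓
Hence ord(45) = 42.

42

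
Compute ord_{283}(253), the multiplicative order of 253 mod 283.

47

The order of 253 must divide φ(283) = 283 − 1 = 282 = 2 · 3 · 47.
Divisors of 282: 1, 2, 3, 6, 47, 94, 141, 282.
Test each divisor d:
253^1 ≡ 253
253^2 ≡ 51
253^3 ≡ 168
253^6 ≡ 207
253^47 ≡ 1
The smallest such exponent is 47, so the order of 253 is 47.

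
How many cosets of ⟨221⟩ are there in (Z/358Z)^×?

2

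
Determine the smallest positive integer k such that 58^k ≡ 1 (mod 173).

172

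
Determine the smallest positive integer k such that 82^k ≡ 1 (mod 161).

66

By Lagrange's theorem, ord_161(82) divides φ(161) = φ(7·23) = (7−1)·(23−1) = 6·22 = 132 = 2^2 · 3 · 11.
Divisors of 132: 1, 2, 3, 4, 6, 11, 12, 22, 33, 44, 66, 132.
Evaluate successive powers at the divisors of 132:
82^1 ≡ 82 (mod 161)
82^2 ≡ 123 (mod 161)
82^3 ≡ 104 (mod 161)
82^4 ≡ 156 (mod 161)
82^6 ≡ 29 (mod 161)
82^11 ≡ 24 (mod 161)
82^12 ≡ 36 (mod 161)
82^22 ≡ 93 (mod 161)
82^33 ≡ 139 (mod 161)
82^44 ≡ 116 (mod 161)
82^66 ≡ 1 (mod 161) ✓
Therefore the multiplicative order of 82 modulo 161 is 66.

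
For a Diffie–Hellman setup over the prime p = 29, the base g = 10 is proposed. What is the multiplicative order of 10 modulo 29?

28

By Lagrange's theorem, ord_29(10) divides φ(29) = 29 − 1 = 28 = 2^2 · 7.
Divisors of 28: 1, 2, 4, 7, 14, 28.
Evaluate successive powers at the divisors of 28:
10^1 ≡ 10
10^2 ≡ 13
10^4 ≡ 24
10^7 ≡ 17
10^14 ≡ 28
10^28 ≡ 1
The smallest such exponent is 28, so the order of 10 is 28.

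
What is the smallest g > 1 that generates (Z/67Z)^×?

2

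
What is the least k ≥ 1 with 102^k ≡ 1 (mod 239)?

119

By Lagrange's theorem, ord_239(102) divides φ(239) = 239 − 1 = 238 = 2 · 7 · 17.
Divisors of 238: 1, 2, 7, 14, 17, 34, 119, 238.
Evaluate successive powers at the divisors of 238:
102^1 ≡ 102 (mod 239)
102^2 ≡ 127 (mod 239)
102^7 ≡ 71 (mod 239)
102^14 ≡ 22 (mod 239)
102^17 ≡ 100 (mod 239)
102^34 ≡ 201 (mod 239)
102^119 ≡ 1 (mod 239) ✓
Hence ord(102) = 119.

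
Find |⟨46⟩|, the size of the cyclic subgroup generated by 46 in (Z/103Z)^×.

3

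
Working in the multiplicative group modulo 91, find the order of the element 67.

The order of 67 must divide φ(91) = φ(7·13) = (7−1)·(13−1) = 6·12 = 72 = 2^3 · 3^2.
Divisors of 72: 1, 2, 3, 4, 6, 8, 9, 12, 18, 24, 36, 72.
Evaluate successive powers at the divisors of 72:
67^1 ≡ 67 (mod 91)
67^2 ≡ 30 (mod 91)
67^3 ≡ 8 (mod 91)
67^4 ≡ 81 (mod 91)
67^6 ≡ 64 (mod 91)
67^8 ≡ 9 (mod 91)
67^9 ≡ 57 (mod 91)
67^12 ≡ 1 (mod 91) ✓
So ord_91(67) = 12.

12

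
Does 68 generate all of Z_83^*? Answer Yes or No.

No

φ(83) = 83 − 1 = 82 = 2 · 41.
68 is a primitive root mod 83 iff 68^(φ(83)/q) ≢ 1 for every prime q | φ(83), i.e. q ∈ {2, 41}.
68^41 ≡ 1 (mod 83)  [q = 2: ≡ 1 ✗]
68^2 ≡ 59 (mod 83)  [q = 41: ≢ 1 ✓]
The check at q = 2 fails, so 68 generates a proper subgroup.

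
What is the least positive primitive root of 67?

2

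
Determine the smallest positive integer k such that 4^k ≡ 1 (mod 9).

Since 4 ∈ (Z/9Z)^×, its order divides φ(9) = φ(3^2) = 3·(3−1) = 6 = 2 · 3.
Divisors of 6: 1, 2, 3, 6.
Check 4^d mod 9 for each divisor in increasing order:
4^1 ≡ 4
4^2 ≡ 7
4^3 ≡ 1
Hence ord(4) = 3.

3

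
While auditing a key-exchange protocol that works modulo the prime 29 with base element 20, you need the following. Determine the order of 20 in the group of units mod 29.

7

The order of 20 must divide φ(29) = 29 − 1 = 28 = 2^2 · 7.
Divisors of 28: 1, 2, 4, 7, 14, 28.
Evaluate successive powers at the divisors of 28:
20^1 ≡ 20
20^2 ≡ 23
20^4 ≡ 7
20^7 ≡ 1
Therefore the multiplicative order of 20 modulo 29 is 7.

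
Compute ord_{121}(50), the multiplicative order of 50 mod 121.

Since 50 ∈ (Z/121Z)^×, its order divides φ(121) = φ(11^2) = 11·(11−1) = 110 = 2 · 5 · 11.
Divisors of 110: 1, 2, 5, 10, 11, 22, 55, 110.
Check 50^d mod 121 for each divisor in increasing order:
50^1 ≡ 50
50^2 ≡ 80
50^5 ≡ 76
50^10 ≡ 89
50^11 ≡ 94
50^22 ≡ 3
50^55 ≡ 120
50^110 ≡ 1
So ord_121(50) = 110.

110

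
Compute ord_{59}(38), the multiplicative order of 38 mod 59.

58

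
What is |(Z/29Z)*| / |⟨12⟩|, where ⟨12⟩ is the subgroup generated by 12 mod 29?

ord(12) | φ(29) = 29 − 1 = 28 = 2^2 · 7.
Divisors of 28: 1, 2, 4, 7, 14, 28.
Test each divisor d:
12^1 ≡ 12 (mod 29)
12^2 ≡ 28 (mod 29)
12^4 ≡ 1 (mod 29) ✓
So ord_29(12) = 4, hence |⟨12⟩| = 4.
Index = |(Z/29Z)^×| / |⟨12⟩| = 28 / 4 = 7.

7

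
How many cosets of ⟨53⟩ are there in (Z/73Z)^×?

1

Since 53 ∈ (Z/73Z)^×, its order divides φ(73) = 73 − 1 = 72 = 2^3 · 3^2.
Divisors of 72: 1, 2, 3, 4, 6, 8, 9, 12, 18, 24, 36, 72.
Compute 53^d (mod 73) for the divisors d until we hit 1:
53^1 ≡ 53 (mod 73)
53^2 ≡ 35 (mod 73)
53^3 ≡ 30 (mod 73)
53^4 ≡ 57 (mod 73)
53^6 ≡ 24 (mod 73)
53^8 ≡ 37 (mod 73)
53^9 ≡ 63 (mod 73)
53^12 ≡ 65 (mod 73)
53^18 ≡ 27 (mod 73)
53^24 ≡ 64 (mod 73)
53^36 ≡ 72 (mod 73)
53^72 ≡ 1 (mod 73) ✓
The order of 53 is 72, so the subgroup it generates has 72 elements.
The index is φ(73) / ord(53) = 72 / 72 = 1.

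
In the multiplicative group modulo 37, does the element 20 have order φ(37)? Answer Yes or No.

Yes

φ(37) = 37 − 1 = 36 = 2^2 · 3^2.
It suffices to check that the order of 20 is not a proper divisor of 36: compute 20^(36/q) for q ∈ {2, 3}.
20^18 ≡ 36 (mod 37)  [q = 2: ≢ 1 ✓]
20^12 ≡ 26 (mod 37)  [q = 3: ≢ 1 ✓]
None equal 1, so ord_37(20) = 36: 20 is a primitive root.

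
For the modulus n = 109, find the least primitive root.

6

φ(109) = 109 − 1 = 108 = 2^2 · 3^3.
Test candidates g = 2, 3, … against the prime factors q ∈ {2, 3} of φ(109): g is a generator iff g^(108/q) ≢ 1 for every such q.
g = 2: 2^54 ≡ 108; 2^36 ≡ 1 — hits 1, so not a primitive root.
g = 3: 3^54 ≡ 1 — hits 1, so not a primitive root.
g = 4: 4^54 ≡ 1 — hits 1, so not a primitive root.
g = 5: 5^54 ≡ 1 — hits 1, so not a primitive root.
g = 6: 6^54 ≡ 108; 6^36 ≡ 63 — none is 1, so 6 is a primitive root.
The smallest primitive root modulo 109 is 6.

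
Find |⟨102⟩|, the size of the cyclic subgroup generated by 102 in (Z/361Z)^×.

57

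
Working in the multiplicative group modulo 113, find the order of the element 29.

Since 29 ∈ (Z/113Z)^×, its order divides φ(113) = 113 − 1 = 112 = 2^4 · 7.
Divisors of 112: 1, 2, 4, 7, 8, 14, 16, 28, 56, 112.
Compute 29^d (mod 113) for the divisors d until we hit 1:
29^1 ≡ 29 (mod 113)
29^2 ≡ 50 (mod 113)
29^4 ≡ 14 (mod 113)
29^7 ≡ 73 (mod 113)
29^8 ≡ 83 (mod 113)
29^14 ≡ 18 (mod 113)
29^16 ≡ 109 (mod 113)
29^28 ≡ 98 (mod 113)
29^56 ≡ 112 (mod 113)
29^112 ≡ 1 (mod 113) ✓
Therefore the multiplicative order of 29 modulo 113 is 112.

112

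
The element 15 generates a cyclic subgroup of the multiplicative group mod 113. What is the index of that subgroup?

Since 15 ∈ (Z/113Z)^×, its order divides φ(113) = 113 − 1 = 112 = 2^4 · 7.
Divisors of 112: 1, 2, 4, 7, 8, 14, 16, 28, 56, 112.
Compute 15^d (mod 113) for the divisors d until we hit 1:
15^1 ≡ 15 (mod 113)
15^2 ≡ 112 (mod 113)
15^4 ≡ 1 (mod 113) ✓
The order of 15 is 4, so the subgroup it generates has 4 elements.
Index = |(Z/113Z)^×| / |⟨15⟩| = 112 / 4 = 28.

28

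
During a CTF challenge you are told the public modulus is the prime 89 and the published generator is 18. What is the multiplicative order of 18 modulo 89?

44

Since 18 ∈ (Z/89Z)^×, its order divides φ(89) = 89 − 1 = 88 = 2^3 · 11.
Divisors of 88: 1, 2, 4, 8, 11, 22, 44, 88.
Evaluate successive powers at the divisors of 88:
18^1 ≡ 18
18^2 ≡ 57
18^4 ≡ 45
18^8 ≡ 67
18^11 ≡ 34
18^22 ≡ 88
18^44 ≡ 1
So ord_89(18) = 44.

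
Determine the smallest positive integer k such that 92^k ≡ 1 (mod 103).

51

ord(92) | φ(103) = 103 − 1 = 102 = 2 · 3 · 17.
Divisors of 102: 1, 2, 3, 6, 17, 34, 51, 102.
Test each divisor d:
92^1 ≡ 92 (mod 103)
92^2 ≡ 18 (mod 103)
92^3 ≡ 8 (mod 103)
92^6 ≡ 64 (mod 103)
92^17 ≡ 46 (mod 103)
92^34 ≡ 56 (mod 103)
92^51 ≡ 1 (mod 103) ✓
Therefore the multiplicative order of 92 modulo 103 is 51.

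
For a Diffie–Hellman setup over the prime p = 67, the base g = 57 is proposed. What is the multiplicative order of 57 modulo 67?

66

Since 57 ∈ (Z/67Z)^×, its order divides φ(67) = 67 − 1 = 66 = 2 · 3 · 11.
Divisors of 66: 1, 2, 3, 6, 11, 22, 33, 66.
Compute 57^d (mod 67) for the divisors d until we hit 1:
57^1 ≡ 57
57^2 ≡ 33
57^3 ≡ 5
57^6 ≡ 25
57^11 ≡ 38
57^22 ≡ 37
57^33 ≡ 66
57^66 ≡ 1
So ord_67(57) = 66.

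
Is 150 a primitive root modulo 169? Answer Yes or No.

φ(169) = φ(13^2) = 13·(13−1) = 156 = 2^2 · 3 · 13.
An element g generates (Z/169Z)^× iff g^(156/q) ≢ 1 (mod 169) for each prime q ∈ {2, 3, 13}.
150^78 ≡ 168 (mod 169)  [q = 2: ≢ 1 ✓]
150^52 ≡ 22 (mod 169)  [q = 3: ≢ 1 ✓]
150^12 ≡ 1 (mod 169)  [q = 13: ≡ 1 ✗]
Since 150^12 ≡ 1, the order of 150 divides 12 < 156, so 150 is not a primitive root.

No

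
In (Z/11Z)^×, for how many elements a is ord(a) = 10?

4

φ(11) = 11 − 1 = 10 = 2 · 5.
In a cyclic group of order 10, there are φ(d) elements of order d for each divisor d of 10, and zero for non-divisors.
10 = 2 · 5 divides 10, and φ(10) = 4.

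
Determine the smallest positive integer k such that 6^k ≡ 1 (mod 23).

11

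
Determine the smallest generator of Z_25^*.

2

φ(25) = φ(5^2) = 5·(5−1) = 20 = 2^2 · 5.
g is a primitive root iff g^(20/q) ≢ 1 (mod 25) for each prime q ∈ {2, 5}.
g = 2: 2^10 ≡ 24; 2^4 ≡ 16 — none is 1, so 2 is a primitive root.
So 2 is the smallest generator of (Z/25Z)^×.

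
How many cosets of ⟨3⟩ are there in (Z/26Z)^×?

Since 3 ∈ (Z/26Z)^×, its order divides φ(26) = φ(2)·φ(13) = 1·12 = 12 = 2^2 · 3.
Divisors of 12: 1, 2, 3, 4, 6, 12.
Check 3^d mod 26 for each divisor in increasing order:
3^1 ≡ 3 (mod 26)
3^2 ≡ 9 (mod 26)
3^3 ≡ 1 (mod 26) ✓
Thus |⟨3⟩| = ord(3) = 3.
Index = |(Z/26Z)^×| / |⟨3⟩| = 12 / 3 = 4.

4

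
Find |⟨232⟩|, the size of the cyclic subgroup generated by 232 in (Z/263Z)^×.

By Lagrange's theorem, ord_263(232) divides φ(263) = 263 − 1 = 262 = 2 · 131.
Divisors of 262: 1, 2, 131, 262.
Test each divisor d:
232^1 ≡ 232 (mod 263)
232^2 ≡ 172 (mod 263)
232^131 ≡ 262 (mod 263)
232^262 ≡ 1 (mod 263) ✓
Therefore the multiplicative order of 232 modulo 263 is 262.

262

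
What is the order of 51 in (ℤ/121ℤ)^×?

110

Since 51 ∈ (Z/121Z)^×, its order divides φ(121) = φ(11^2) = 11·(11−1) = 110 = 2 · 5 · 11.
Divisors of 110: 1, 2, 5, 10, 11, 22, 55, 110.
Check 51^d mod 121 for each divisor in increasing order:
51^1 ≡ 51 (mod 121)
51^2 ≡ 60 (mod 121)
51^5 ≡ 43 (mod 121)
51^10 ≡ 34 (mod 121)
51^11 ≡ 40 (mod 121)
51^22 ≡ 27 (mod 121)
51^55 ≡ 120 (mod 121)
51^110 ≡ 1 (mod 121) ✓
The smallest such exponent is 110, so the order of 51 is 110.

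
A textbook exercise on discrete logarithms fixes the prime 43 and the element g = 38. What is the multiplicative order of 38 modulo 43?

ord(38) | φ(43) = 43 − 1 = 42 = 2 · 3 · 7.
Divisors of 42: 1, 2, 3, 6, 7, 14, 21, 42.
Check 38^d mod 43 for each divisor in increasing order:
38^1 ≡ 38 (mod 43)
38^2 ≡ 25 (mod 43)
38^3 ≡ 4 (mod 43)
38^6 ≡ 16 (mod 43)
38^7 ≡ 6 (mod 43)
38^14 ≡ 36 (mod 43)
38^21 ≡ 1 (mod 43) ✓
Therefore the multiplicative order of 38 modulo 43 is 21.

21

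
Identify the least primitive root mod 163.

φ(163) = 163 − 1 = 162 = 2 · 3^4.
Test candidates g = 2, 3, … against the prime factors q ∈ {2, 3} of φ(163): g is a generator iff g^(162/q) ≢ 1 for every such q.
g = 2: 2^81 ≡ 162; 2^54 ≡ 104 — none is 1, so 2 is a primitive root.
Hence the least primitive root of 163 is 2.

2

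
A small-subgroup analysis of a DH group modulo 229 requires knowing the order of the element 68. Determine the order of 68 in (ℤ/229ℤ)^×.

38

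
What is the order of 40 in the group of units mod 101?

100

Since 40 ∈ (Z/101Z)^×, its order divides φ(101) = 101 − 1 = 100 = 2^2 · 5^2.
Divisors of 100: 1, 2, 4, 5, 10, 20, 25, 50, 100.
Compute 40^d (mod 101) for the divisors d until we hit 1:
40^1 ≡ 40
40^2 ≡ 85
40^4 ≡ 54
40^5 ≡ 39
40^10 ≡ 6
40^20 ≡ 36
40^25 ≡ 91
40^50 ≡ 100
40^100 ≡ 1
The smallest such exponent is 100, so the order of 40 is 100.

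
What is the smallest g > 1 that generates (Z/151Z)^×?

φ(151) = 151 − 1 = 150 = 2 · 3 · 5^2.
g is a primitive root iff g^(150/q) ≢ 1 (mod 151) for each prime q ∈ {2, 3, 5}.
g = 2: 2^75 ≡ 1 — hits 1, so not a primitive root.
g = 3: 3^75 ≡ 150; 3^50 ≡ 1 — hits 1, so not a primitive root.
g = 4: 4^75 ≡ 1 — hits 1, so not a primitive root.
g = 5: 5^75 ≡ 1 — hits 1, so not a primitive root.
g = 6: 6^75 ≡ 150; 6^50 ≡ 32; 6^30 ≡ 59 — none is 1, so 6 is a primitive root.
Hence the least primitive root of 151 is 6.

6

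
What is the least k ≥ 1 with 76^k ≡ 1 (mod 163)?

The order of 76 must divide φ(163) = 163 − 1 = 162 = 2 · 3^4.
Divisors of 162: 1, 2, 3, 6, 9, 18, 27, 54, 81, 162.
Compute 76^d (mod 163) for the divisors d until we hit 1:
76^1 ≡ 76 (mod 163)
76^2 ≡ 71 (mod 163)
76^3 ≡ 17 (mod 163)
76^6 ≡ 126 (mod 163)
76^9 ≡ 23 (mod 163)
76^18 ≡ 40 (mod 163)
76^27 ≡ 105 (mod 163)
76^54 ≡ 104 (mod 163)
76^81 ≡ 162 (mod 163)
76^162 ≡ 1 (mod 163) ✓
Hence ord(76) = 162.

162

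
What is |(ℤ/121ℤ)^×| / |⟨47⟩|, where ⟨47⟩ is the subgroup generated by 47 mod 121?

2

ord(47) | φ(121) = φ(11^2) = 11·(11−1) = 110 = 2 · 5 · 11.
Divisors of 110: 1, 2, 5, 10, 11, 22, 55, 110.
Test each divisor d:
47^1 ≡ 47 (mod 121)
47^2 ≡ 31 (mod 121)
47^5 ≡ 34 (mod 121)
47^10 ≡ 67 (mod 121)
47^11 ≡ 3 (mod 121)
47^22 ≡ 9 (mod 121)
47^55 ≡ 1 (mod 121) ✓
So ord_121(47) = 55, hence |⟨47⟩| = 55.
[(Z/121Z)^× : ⟨47⟩] = 110/55 = 2.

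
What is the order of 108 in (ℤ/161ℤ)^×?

Since 108 ∈ (Z/161Z)^×, its order divides φ(161) = φ(7·23) = (7−1)·(23−1) = 6·22 = 132 = 2^2 · 3 · 11.
Divisors of 132: 1, 2, 3, 4, 6, 11, 12, 22, 33, 44, 66, 132.
Check 108^d mod 161 for each divisor in increasing order:
108^1 ≡ 108 (mod 161)
108^2 ≡ 72 (mod 161)
108^3 ≡ 48 (mod 161)
108^4 ≡ 32 (mod 161)
108^6 ≡ 50 (mod 161)
108^11 ≡ 47 (mod 161)
108^12 ≡ 85 (mod 161)
108^22 ≡ 116 (mod 161)
108^33 ≡ 139 (mod 161)
108^44 ≡ 93 (mod 161)
108^66 ≡ 1 (mod 161) ✓
Therefore the multiplicative order of 108 modulo 161 is 66.

66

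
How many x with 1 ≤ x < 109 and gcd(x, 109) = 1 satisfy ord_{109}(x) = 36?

12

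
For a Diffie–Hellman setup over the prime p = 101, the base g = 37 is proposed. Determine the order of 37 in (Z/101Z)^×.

The order of 37 must divide φ(101) = 101 − 1 = 100 = 2^2 · 5^2.
Divisors of 100: 1, 2, 4, 5, 10, 20, 25, 50, 100.
Evaluate successive powers at the divisors of 100:
37^1 ≡ 37 (mod 101)
37^2 ≡ 56 (mod 101)
37^4 ≡ 5 (mod 101)
37^5 ≡ 84 (mod 101)
37^10 ≡ 87 (mod 101)
37^20 ≡ 95 (mod 101)
37^25 ≡ 1 (mod 101) ✓
The smallest such exponent is 25, so the order of 37 is 25.

25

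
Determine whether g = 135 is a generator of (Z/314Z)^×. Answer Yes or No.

φ(314) = φ(2)·φ(157) = 1·156 = 156 = 2^2 · 3 · 13.
An element g generates (Z/314Z)^× iff g^(156/q) ≢ 1 (mod 314) for each prime q ∈ {2, 3, 13}.
135^78 ≡ 313 (mod 314)  [q = 2: ≢ 1 ✓]
135^52 ≡ 169 (mod 314)  [q = 3: ≢ 1 ✓]
135^12 ≡ 1 (mod 314)  [q = 13: ≡ 1 ✗]
Since 135^12 ≡ 1, the order of 135 divides 12 < 156, so 135 is not a primitive root.

No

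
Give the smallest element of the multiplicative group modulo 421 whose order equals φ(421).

2

φ(421) = 421 − 1 = 420 = 2^2 · 3 · 5 · 7.
g is a primitive root iff g^(420/q) ≢ 1 (mod 421) for each prime q ∈ {2, 3, 5, 7}.
g = 2: 2^210 ≡ 420; 2^140 ≡ 400; 2^84 ≡ 279; 2^60 ≡ 370 — none is 1, so 2 is a primitive root.
Hence the least primitive root of 421 is 2.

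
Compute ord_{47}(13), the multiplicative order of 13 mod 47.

46

By Lagrange's theorem, ord_47(13) divides φ(47) = 47 − 1 = 46 = 2 · 23.
Divisors of 46: 1, 2, 23, 46.
Check 13^d mod 47 for each divisor in increasing order:
13^1 ≡ 13
13^2 ≡ 28
13^23 ≡ 46
13^46 ≡ 1
So ord_47(13) = 46.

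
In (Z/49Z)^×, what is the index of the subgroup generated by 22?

6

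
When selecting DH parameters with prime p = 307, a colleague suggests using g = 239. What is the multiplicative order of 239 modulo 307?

102

By Lagrange's theorem, ord_307(239) divides φ(307) = 307 − 1 = 306 = 2 · 3^2 · 17.
Divisors of 306: 1, 2, 3, 6, 9, 17, 18, 34, 51, 102, 153, 306.
Test each divisor d:
239^1 ≡ 239
239^2 ≡ 19
239^3 ≡ 243
239^6 ≡ 105
239^9 ≡ 34
239^17 ≡ 290
239^18 ≡ 235
239^34 ≡ 289
239^51 ≡ 306
239^102 ≡ 1
The smallest such exponent is 102, so the order of 239 is 102.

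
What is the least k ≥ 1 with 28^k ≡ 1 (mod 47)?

23

The order of 28 must divide φ(47) = 47 − 1 = 46 = 2 · 23.
Divisors of 46: 1, 2, 23, 46.
Evaluate successive powers at the divisors of 46:
28^1 ≡ 28 (mod 47)
28^2 ≡ 32 (mod 47)
28^23 ≡ 1 (mod 47) ✓
Therefore the multiplicative order of 28 modulo 47 is 23.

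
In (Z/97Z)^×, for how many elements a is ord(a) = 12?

φ(97) = 97 − 1 = 96 = 2^5 · 3.
Since (Z/97Z)^× is cyclic of order 96, the number of elements of order d is φ(d) when d | 96 and 0 otherwise.
12 = 2^2 · 3 divides 96, and φ(12) = 4.

4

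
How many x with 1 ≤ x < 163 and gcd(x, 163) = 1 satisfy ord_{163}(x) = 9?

φ(163) = 163 − 1 = 162 = 2 · 3^4.
(Z/163Z)^× is cyclic (|G| = 162); a cyclic group of order m has exactly φ(d) elements of each order d | m, and none otherwise.
9 = 3^2 divides 162, and φ(9) = 6.

6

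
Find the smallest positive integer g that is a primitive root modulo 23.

5

φ(23) = 23 − 1 = 22 = 2 · 11.
g is a primitive root iff g^(22/q) ≢ 1 (mod 23) for each prime q ∈ {2, 11}.
g = 2: 2^11 ≡ 1 — hits 1, so not a primitive root.
g = 3: 3^11 ≡ 1 — hits 1, so not a primitive root.
g = 4: 4^11 ≡ 1 — hits 1, so not a primitive root.
g = 5: 5^11 ≡ 22; 5^2 ≡ 2 — none is 1, so 5 is a primitive root.
So 5 is the smallest generator of (Z/23Z)^×.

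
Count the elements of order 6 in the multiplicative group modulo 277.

2

φ(277) = 277 − 1 = 276 = 2^2 · 3 · 23.
(Z/277Z)^× is cyclic (|G| = 276); a cyclic group of order m has exactly φ(d) elements of each order d | m, and none otherwise.
6 = 2 · 3 divides 276, and φ(6) = 2.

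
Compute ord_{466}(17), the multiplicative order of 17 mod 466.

232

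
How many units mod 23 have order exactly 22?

10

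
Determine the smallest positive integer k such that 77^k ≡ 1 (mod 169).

By Lagrange's theorem, ord_169(77) divides φ(169) = φ(13^2) = 13·(13−1) = 156 = 2^2 · 3 · 13.
Divisors of 156: 1, 2, 3, 4, 6, 12, 13, 26, 39, 52, 78, 156.
Evaluate successive powers at the divisors of 156:
77^1 ≡ 77 (mod 169)
77^2 ≡ 14 (mod 169)
77^3 ≡ 64 (mod 169)
77^4 ≡ 27 (mod 169)
77^6 ≡ 40 (mod 169)
77^12 ≡ 79 (mod 169)
77^13 ≡ 168 (mod 169)
77^26 ≡ 1 (mod 169) ✓
Hence ord(77) = 26.

26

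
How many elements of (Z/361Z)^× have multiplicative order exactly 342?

108

φ(361) = φ(19^2) = 19·(19−1) = 342 = 2 · 3^2 · 19.
(Z/361Z)^× is cyclic (|G| = 342); a cyclic group of order m has exactly φ(d) elements of each order d | m, and none otherwise.
342 = 2 · 3^2 · 19 divides 342, and φ(342) = 108.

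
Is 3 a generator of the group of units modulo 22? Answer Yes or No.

No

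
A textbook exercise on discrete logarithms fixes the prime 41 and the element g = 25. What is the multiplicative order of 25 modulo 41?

10

Since 25 ∈ (Z/41Z)^×, its order divides φ(41) = 41 − 1 = 40 = 2^3 · 5.
Divisors of 40: 1, 2, 4, 5, 8, 10, 20, 40.
Evaluate successive powers at the divisors of 40:
25^1 ≡ 25
25^2 ≡ 10
25^4 ≡ 18
25^5 ≡ 40
25^8 ≡ 37
25^10 ≡ 1
The smallest such exponent is 10, so the order of 25 is 10.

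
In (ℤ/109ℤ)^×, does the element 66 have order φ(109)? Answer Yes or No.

No

φ(109) = 109 − 1 = 108 = 2^2 · 3^3.
It suffices to check that the order of 66 is not a proper divisor of 108: compute 66^(108/q) for q ∈ {2, 3}.
66^54 ≡ 1 (mod 109)  [q = 2: ≡ 1 ✗]
66^36 ≡ 1 (mod 109)  [q = 3: ≡ 1 ✗]
The check at q = 2 fails, so 66 generates a proper subgroup.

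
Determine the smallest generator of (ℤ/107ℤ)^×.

2

φ(107) = 107 − 1 = 106 = 2 · 53.
Test candidates g = 2, 3, … against the prime factors q ∈ {2, 53} of φ(107): g is a generator iff g^(106/q) ≢ 1 for every such q.
g = 2: 2^53 ≡ 106; 2^2 ≡ 4 — none is 1, so 2 is a primitive root.
The smallest primitive root modulo 107 is 2.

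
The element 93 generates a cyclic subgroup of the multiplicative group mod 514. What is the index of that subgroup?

1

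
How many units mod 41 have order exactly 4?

φ(41) = 41 − 1 = 40 = 2^3 · 5.
In a cyclic group of order 40, there are φ(d) elements of order d for each divisor d of 40, and zero for non-divisors.
4 = 2^2 divides 40, and φ(4) = 2.

2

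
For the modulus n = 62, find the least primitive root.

3

φ(62) = φ(2)·φ(31) = 1·30 = 30 = 2 · 3 · 5.
Test candidates g = 2, 3, … against the prime factors q ∈ {2, 3, 5} of φ(62): g is a generator iff g^(30/q) ≢ 1 for every such q.
g = 2: gcd(2, 62) = 2 > 1, not a unit — skip.
g = 3: 3^15 ≡ 61; 3^10 ≡ 25; 3^6 ≡ 47 — none is 1, so 3 is a primitive root.
So 3 is the smallest generator of (Z/62Z)^×.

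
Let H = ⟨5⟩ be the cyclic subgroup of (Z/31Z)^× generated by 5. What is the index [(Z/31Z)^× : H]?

10

Since 5 ∈ (Z/31Z)^×, its order divides φ(31) = 31 − 1 = 30 = 2 · 3 · 5.
Divisors of 30: 1, 2, 3, 5, 6, 10, 15, 30.
Evaluate successive powers at the divisors of 30:
5^1 ≡ 5 (mod 31)
5^2 ≡ 25 (mod 31)
5^3 ≡ 1 (mod 31) ✓
So ord_31(5) = 3, hence |⟨5⟩| = 3.
[(Z/31Z)^× : ⟨5⟩] = 30/3 = 10.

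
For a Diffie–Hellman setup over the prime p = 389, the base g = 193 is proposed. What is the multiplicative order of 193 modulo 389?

97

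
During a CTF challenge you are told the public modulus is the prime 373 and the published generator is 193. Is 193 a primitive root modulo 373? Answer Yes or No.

Yes

φ(373) = 373 − 1 = 372 = 2^2 · 3 · 31.
193 is a primitive root mod 373 iff 193^(φ(373)/q) ≢ 1 for every prime q | φ(373), i.e. q ∈ {2, 3, 31}.
193^186 ≡ 372 (mod 373)  [q = 2: ≢ 1 ✓]
193^124 ≡ 88 (mod 373)  [q = 3: ≢ 1 ✓]
193^12 ≡ 119 (mod 373)  [q = 31: ≢ 1 ✓]
None equal 1, so ord_373(193) = 372: 193 is a primitive root.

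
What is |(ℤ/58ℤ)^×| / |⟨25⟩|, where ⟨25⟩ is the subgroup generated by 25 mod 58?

ord(25) | φ(58) = φ(2)·φ(29) = 1·28 = 28 = 2^2 · 7.
Divisors of 28: 1, 2, 4, 7, 14, 28.
Evaluate successive powers at the divisors of 28:
25^1 ≡ 25 (mod 58)
25^2 ≡ 45 (mod 58)
25^4 ≡ 53 (mod 58)
25^7 ≡ 1 (mod 58) ✓
So ord_58(25) = 7, hence |⟨25⟩| = 7.
Index = |(Z/58Z)^×| / |⟨25⟩| = 28 / 7 = 4.

4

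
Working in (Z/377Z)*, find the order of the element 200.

By Lagrange's theorem, ord_377(200) divides φ(377) = φ(13·29) = (13−1)·(29−1) = 12·28 = 336 = 2^4 · 3 · 7.
Divisors of 336: 1, 2, 3, 4, 6, 7, 8, 12, 14, 16, 21, 24, 28, 42, 48, 56, 84, 112, 168, 336.
Compute 200^d (mod 377) for the divisors d until we hit 1:
200^1 ≡ 200 (mod 377)
200^2 ≡ 38 (mod 377)
200^3 ≡ 60 (mod 377)
200^4 ≡ 313 (mod 377)
200^6 ≡ 207 (mod 377)
200^7 ≡ 307 (mod 377)
200^8 ≡ 326 (mod 377)
200^12 ≡ 248 (mod 377)
200^14 ≡ 376 (mod 377)
200^16 ≡ 339 (mod 377)
200^21 ≡ 70 (mod 377)
200^24 ≡ 53 (mod 377)
200^28 ≡ 1 (mod 377) ✓
The smallest such exponent is 28, so the order of 200 is 28.

28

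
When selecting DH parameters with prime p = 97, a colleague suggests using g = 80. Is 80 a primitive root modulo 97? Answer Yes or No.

Yes

φ(97) = 97 − 1 = 96 = 2^5 · 3.
80 is a primitive root mod 97 iff 80^(φ(97)/q) ≢ 1 for every prime q | φ(97), i.e. q ∈ {2, 3}.
80^48 ≡ 96 (mod 97)  [q = 2: ≢ 1 ✓]
80^32 ≡ 61 (mod 97)  [q = 3: ≢ 1 ✓]
None equal 1, so ord_97(80) = 96: 80 is a primitive root.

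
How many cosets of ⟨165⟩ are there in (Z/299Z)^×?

ord(165) | φ(299) = φ(13·23) = (13−1)·(23−1) = 12·22 = 264 = 2^3 · 3 · 11.
Divisors of 264: 1, 2, 3, 4, 6, 8, 11, 12, 22, 24, 33, 44, 66, 88, 132, 264.
Test each divisor d:
165^1 ≡ 165 (mod 299)
165^2 ≡ 16 (mod 299)
165^3 ≡ 248 (mod 299)
165^4 ≡ 256 (mod 299)
165^6 ≡ 209 (mod 299)
165^8 ≡ 55 (mod 299)
165^11 ≡ 185 (mod 299)
165^12 ≡ 27 (mod 299)
165^22 ≡ 139 (mod 299)
165^24 ≡ 131 (mod 299)
165^33 ≡ 1 (mod 299) ✓
Thus |⟨165⟩| = ord(165) = 33.
The index is φ(299) / ord(165) = 264 / 33 = 8.

8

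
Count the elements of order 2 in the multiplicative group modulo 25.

1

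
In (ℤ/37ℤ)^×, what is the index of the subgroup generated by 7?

4

Since 7 ∈ (Z/37Z)^×, its order divides φ(37) = 37 − 1 = 36 = 2^2 · 3^2.
Divisors of 36: 1, 2, 3, 4, 6, 9, 12, 18, 36.
Evaluate successive powers at the divisors of 36:
7^1 ≡ 7 (mod 37)
7^2 ≡ 12 (mod 37)
7^3 ≡ 10 (mod 37)
7^4 ≡ 33 (mod 37)
7^6 ≡ 26 (mod 37)
7^9 ≡ 1 (mod 37) ✓
So ord_37(7) = 9, hence |⟨7⟩| = 9.
Index = |(Z/37Z)^×| / |⟨7⟩| = 36 / 9 = 4.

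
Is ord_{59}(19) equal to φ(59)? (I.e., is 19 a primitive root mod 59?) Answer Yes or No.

φ(59) = 59 − 1 = 58 = 2 · 29.
It suffices to check that the order of 19 is not a proper divisor of 58: compute 19^(58/q) for q ∈ {2, 29}.
19^29 ≡ 1 (mod 59)  [q = 2: ≡ 1 ✗]
19^2 ≡ 7 (mod 59)  [q = 29: ≢ 1 ✓]
Since 19^29 ≡ 1, the order of 19 divides 29 < 58, so 19 is not a primitive root.

No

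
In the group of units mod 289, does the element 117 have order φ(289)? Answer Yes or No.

φ(289) = φ(17^2) = 17·(17−1) = 272 = 2^4 · 17.
117 is a primitive root mod 289 iff 117^(φ(289)/q) ≢ 1 for every prime q | φ(289), i.e. q ∈ {2, 17}.
117^136 ≡ 1 (mod 289)  [q = 2: ≡ 1 ✗]
117^16 ≡ 137 (mod 289)  [q = 17: ≢ 1 ✓]
Since 117^136 ≡ 1, the order of 117 divides 136 < 272, so 117 is not a primitive root.

No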